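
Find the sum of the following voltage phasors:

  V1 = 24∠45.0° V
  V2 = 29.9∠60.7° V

Step 1 — Convert each phasor to rectangular form:
  V1 = 24·(cos(45.0°) + j·sin(45.0°)) = 16.97 + j16.97 V
  V2 = 29.9·(cos(60.7°) + j·sin(60.7°)) = 14.63 + j26.07 V
Step 2 — Sum components: V_total = 31.6 + j43.05 V.
Step 3 — Convert to polar: |V_total| = 53.4 V, ∠V_total = 53.7°.

V_total = 53.4∠53.7° V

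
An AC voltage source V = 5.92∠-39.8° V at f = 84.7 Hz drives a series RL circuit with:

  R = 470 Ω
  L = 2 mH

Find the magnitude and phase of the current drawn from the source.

Step 1 — Angular frequency: ω = 2π·f = 2π·84.7 = 532.2 rad/s.
Step 2 — Component impedances:
  R: Z = R = 470 Ω
  L: Z = jωL = j·532.2·0.002 = 0 + j1.064 Ω
Step 3 — Series combination: Z_total = R + L = 470 + j1.064 Ω = 470∠0.1° Ω.
Step 4 — Source phasor: V = 5.92∠-39.8° V = 4.548 - j3.789 V.
Step 5 — Ohm's law: I = V / Z_total = (4.548 - j3.789) / (470 + j1.064) = 0.009659 - j0.008085 A.
Step 6 — Convert to polar: |I| = 0.0126 A, ∠I = -39.9°.

I = 0.0126∠-39.9° A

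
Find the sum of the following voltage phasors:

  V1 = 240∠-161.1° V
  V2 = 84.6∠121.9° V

Step 1 — Convert each phasor to rectangular form:
  V1 = 240·(cos(-161.1°) + j·sin(-161.1°)) = -227.1 - j77.74 V
  V2 = 84.6·(cos(121.9°) + j·sin(121.9°)) = -44.71 + j71.82 V
Step 2 — Sum components: V_total = -271.8 - j5.917 V.
Step 3 — Convert to polar: |V_total| = 271.8 V, ∠V_total = -178.8°.

V_total = 271.8∠-178.8° V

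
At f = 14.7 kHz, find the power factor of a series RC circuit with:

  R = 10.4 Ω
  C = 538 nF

Step 1 — Angular frequency: ω = 2π·f = 2π·1.47e+04 = 9.236e+04 rad/s.
Step 2 — Component impedances:
  R: Z = R = 10.4 Ω
  C: Z = 1/(jωC) = -j/(ω·C) = 0 - j20.12 Ω
Step 3 — Series combination: Z_total = R + C = 10.4 - j20.12 Ω = 22.65∠-62.7° Ω.
Step 4 — Power factor: PF = cos(φ) = Re(Z)/|Z| = 10.4/22.653 = 0.4591.
Step 5 — Type: Im(Z) = -20.12 ⇒ leading (phase φ = -62.7°).

PF = 0.4591 (leading, φ = -62.7°)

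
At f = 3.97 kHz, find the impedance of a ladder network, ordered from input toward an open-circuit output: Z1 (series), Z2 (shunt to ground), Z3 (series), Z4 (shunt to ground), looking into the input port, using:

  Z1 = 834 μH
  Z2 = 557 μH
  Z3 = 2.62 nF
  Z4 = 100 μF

Step 1 — Angular frequency: ω = 2π·f = 2π·3970 = 2.494e+04 rad/s.
Step 2 — Component impedances:
  Z1: Z = jωL = j·2.494e+04·0.000834 = 0 + j20.8 Ω
  Z2: Z = jωL = j·2.494e+04·0.000557 = 0 + j13.89 Ω
  Z3: Z = 1/(jωC) = -j/(ω·C) = 0 - j1.53e+04 Ω
  Z4: Z = 1/(jωC) = -j/(ω·C) = 0 - j0.4009 Ω
Step 3 — Ladder network (open output): work backward from the far end, alternating series and parallel combinations. Z_in = 0 + j34.71 Ω = 34.71∠90.0° Ω.

Z = 0 + j34.71 Ω = 34.71∠90.0° Ω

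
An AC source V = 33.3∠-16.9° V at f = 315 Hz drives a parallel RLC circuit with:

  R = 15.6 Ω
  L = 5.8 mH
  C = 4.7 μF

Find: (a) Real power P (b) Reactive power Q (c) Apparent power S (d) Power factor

Step 1 — Angular frequency: ω = 2π·f = 2π·315 = 1979 rad/s.
Step 2 — Component impedances:
  R: Z = R = 15.6 Ω
  L: Z = jωL = j·1979·0.0058 = 0 + j11.48 Ω
  C: Z = 1/(jωC) = -j/(ω·C) = 0 - j107.5 Ω
Step 3 — Parallel combination: 1/Z_total = 1/R + 1/L + 1/C; Z_total = 6.307 + j7.656 Ω = 9.919∠50.5° Ω.
Step 4 — Source phasor: V = 33.3∠-16.9° V = 31.86 - j9.68 V.
Step 5 — Current: I = V / Z = 1.289 - j3.1 A = 3.357∠-67.4° A.
Step 6 — Complex power: S = V·I* = 71.08 + j86.28 VA.
Step 7 — Real power: P = Re(S) = 71.08 W.
Step 8 — Reactive power: Q = Im(S) = 86.28 VAR.
Step 9 — Apparent power: |S| = 111.8 VA.
Step 10 — Power factor: PF = P/|S| = 0.6358 (lagging).

(a) P = 71.08 W  (b) Q = 86.28 VAR  (c) S = 111.8 VA  (d) PF = 0.6358 (lagging)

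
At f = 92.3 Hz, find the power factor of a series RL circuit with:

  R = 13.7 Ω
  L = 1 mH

Step 1 — Angular frequency: ω = 2π·f = 2π·92.3 = 579.9 rad/s.
Step 2 — Component impedances:
  R: Z = R = 13.7 Ω
  L: Z = jωL = j·579.9·0.001 = 0 + j0.5799 Ω
Step 3 — Series combination: Z_total = R + L = 13.7 + j0.5799 Ω = 13.71∠2.4° Ω.
Step 4 — Power factor: PF = cos(φ) = Re(Z)/|Z| = 13.7/13.712 = 0.9991.
Step 5 — Type: Im(Z) = 0.5799 ⇒ lagging (phase φ = 2.4°).

PF = 0.9991 (lagging, φ = 2.4°)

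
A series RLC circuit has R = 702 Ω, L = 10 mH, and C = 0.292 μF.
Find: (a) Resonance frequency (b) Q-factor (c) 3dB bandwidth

Step 1 — Resonance: ω₀ = 1/√(LC) = 1/√(0.01·2.92e-07) = 1.851e+04 rad/s.
Step 2 — f₀ = ω₀/(2π) = 2945 Hz.
Step 3 — Series Q: Q = ω₀L/R = 1.851e+04·0.01/702 = 0.2636.
Step 4 — Bandwidth: Δω = ω₀/Q = 7.02e+04 rad/s; BW = Δω/(2π) = 1.117e+04 Hz.

(a) f₀ = 2945 Hz  (b) Q = 0.2636  (c) BW = 1.117e+04 Hz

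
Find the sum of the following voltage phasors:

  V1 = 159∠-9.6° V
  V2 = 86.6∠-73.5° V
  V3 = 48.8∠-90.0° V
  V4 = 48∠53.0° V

Step 1 — Convert each phasor to rectangular form:
  V1 = 159·(cos(-9.6°) + j·sin(-9.6°)) = 156.8 - j26.52 V
  V2 = 86.6·(cos(-73.5°) + j·sin(-73.5°)) = 24.6 - j83.03 V
  V3 = 48.8·(cos(-90.0°) + j·sin(-90.0°)) = 0 - j48.8 V
  V4 = 48·(cos(53.0°) + j·sin(53.0°)) = 28.89 + j38.33 V
Step 2 — Sum components: V_total = 210.3 - j120 V.
Step 3 — Convert to polar: |V_total| = 242.1 V, ∠V_total = -29.7°.

V_total = 242.1∠-29.7° V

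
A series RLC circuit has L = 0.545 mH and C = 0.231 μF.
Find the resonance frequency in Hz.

Step 1 — Resonance condition Im(Z)=0 gives ω₀ = 1/√(LC).
Step 2 — ω₀ = 1/√(0.000545·2.31e-07) = 8.912e+04 rad/s.
Step 3 — f₀ = ω₀/(2π) = 1.418e+04 Hz.

f₀ = 1.418e+04 Hz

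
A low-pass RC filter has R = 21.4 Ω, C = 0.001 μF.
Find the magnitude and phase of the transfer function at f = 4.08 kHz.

Step 1 — Angular frequency: ω = 2π·4080 = 2.564e+04 rad/s.
Step 2 — Transfer function: H(jω) = 1/(1 + jωRC).
Step 3 — Denominator: 1 + jωRC = 1 + j·2.564e+04·21.4·1e-09 = 1 + j0.0005486.
Step 4 — H = 1 - j0.0005486.
Step 5 — Magnitude: |H| = 1 (-0.0 dB); phase: φ = -0.0°.

|H| = 1 (-0.0 dB), φ = -0.0°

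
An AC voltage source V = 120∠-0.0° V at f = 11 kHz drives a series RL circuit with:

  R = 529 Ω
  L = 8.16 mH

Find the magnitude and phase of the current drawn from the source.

Step 1 — Angular frequency: ω = 2π·f = 2π·1.1e+04 = 6.912e+04 rad/s.
Step 2 — Component impedances:
  R: Z = R = 529 Ω
  L: Z = jωL = j·6.912e+04·0.00816 = 0 + j564 Ω
Step 3 — Series combination: Z_total = R + L = 529 + j564 Ω = 773.2∠46.8° Ω.
Step 4 — Source phasor: V = 120∠-0.0° V = 120 V.
Step 5 — Ohm's law: I = V / Z_total = (120) / (529 + j564) = 0.1062 - j0.1132 A.
Step 6 — Convert to polar: |I| = 0.1552 A, ∠I = -46.8°.

I = 0.1552∠-46.8° A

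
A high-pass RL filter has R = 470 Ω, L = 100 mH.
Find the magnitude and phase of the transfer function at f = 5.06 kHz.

Step 1 — Angular frequency: ω = 2π·5060 = 3.179e+04 rad/s.
Step 2 — Transfer function: H(jω) = jωL/(R + jωL).
Step 3 — Numerator jωL = j·3179; denominator R + jωL = 470 + j3179.
Step 4 — H = 0.9786 + j0.1447.
Step 5 — Magnitude: |H| = 0.9892 (-0.1 dB); phase: φ = 8.4°.

|H| = 0.9892 (-0.1 dB), φ = 8.4°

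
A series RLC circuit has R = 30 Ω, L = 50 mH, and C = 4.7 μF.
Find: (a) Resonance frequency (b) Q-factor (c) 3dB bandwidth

Step 1 — Resonance: ω₀ = 1/√(LC) = 1/√(0.05·4.7e-06) = 2063 rad/s.
Step 2 — f₀ = ω₀/(2π) = 328.3 Hz.
Step 3 — Series Q: Q = ω₀L/R = 2063·0.05/30 = 3.438.
Step 4 — Bandwidth: Δω = ω₀/Q = 600 rad/s; BW = Δω/(2π) = 95.49 Hz.

(a) f₀ = 328.3 Hz  (b) Q = 3.438  (c) BW = 95.49 Hz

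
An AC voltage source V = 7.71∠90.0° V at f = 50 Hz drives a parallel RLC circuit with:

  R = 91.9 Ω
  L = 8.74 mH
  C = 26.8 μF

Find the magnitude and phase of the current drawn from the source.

Step 1 — Angular frequency: ω = 2π·f = 2π·50 = 314.2 rad/s.
Step 2 — Component impedances:
  R: Z = R = 91.9 Ω
  L: Z = jωL = j·314.2·0.00874 = 0 + j2.746 Ω
  C: Z = 1/(jωC) = -j/(ω·C) = 0 - j118.8 Ω
Step 3 — Parallel combination: 1/Z_total = 1/R + 1/L + 1/C; Z_total = 0.08588 + j2.808 Ω = 2.809∠88.2° Ω.
Step 4 — Source phasor: V = 7.71∠90.0° V = 0 + j7.71 V.
Step 5 — Ohm's law: I = V / Z_total = (0 + j7.71) / (0.08588 + j2.808) = 2.743 + j0.0839 A.
Step 6 — Convert to polar: |I| = 2.744 A, ∠I = 1.8°.

I = 2.744∠1.8° A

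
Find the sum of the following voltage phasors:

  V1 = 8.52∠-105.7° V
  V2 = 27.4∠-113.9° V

Step 1 — Convert each phasor to rectangular form:
  V1 = 8.52·(cos(-105.7°) + j·sin(-105.7°)) = -2.306 - j8.202 V
  V2 = 27.4·(cos(-113.9°) + j·sin(-113.9°)) = -11.1 - j25.05 V
Step 2 — Sum components: V_total = -13.41 - j33.25 V.
Step 3 — Convert to polar: |V_total| = 35.85 V, ∠V_total = -112.0°.

V_total = 35.85∠-112.0° V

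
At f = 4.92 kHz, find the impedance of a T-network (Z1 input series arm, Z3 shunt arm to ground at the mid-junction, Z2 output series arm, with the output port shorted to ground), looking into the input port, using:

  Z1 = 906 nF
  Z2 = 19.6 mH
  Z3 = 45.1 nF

Step 1 — Angular frequency: ω = 2π·f = 2π·4920 = 3.091e+04 rad/s.
Step 2 — Component impedances:
  Z1: Z = 1/(jωC) = -j/(ω·C) = 0 - j35.7 Ω
  Z2: Z = jωL = j·3.091e+04·0.0196 = 0 + j605.9 Ω
  Z3: Z = 1/(jωC) = -j/(ω·C) = 0 - j717.3 Ω
Step 3 — With the output port shorted to ground, the output series arm Z2 runs from the junction to ground; the shunt arm Z3 also runs from the junction to ground. They appear in parallel: Z3 || Z2 = 0 + j3902 Ω.
Step 4 — Series with input arm Z1: Z_in = Z1 + (Z3 || Z2) = 0 + j3867 Ω = 3867∠90.0° Ω.

Z = 0 + j3867 Ω = 3867∠90.0° Ω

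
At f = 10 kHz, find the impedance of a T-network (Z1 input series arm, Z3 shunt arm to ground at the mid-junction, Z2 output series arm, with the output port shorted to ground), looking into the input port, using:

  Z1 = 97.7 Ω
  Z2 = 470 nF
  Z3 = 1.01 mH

Step 1 — Angular frequency: ω = 2π·f = 2π·1e+04 = 6.283e+04 rad/s.
Step 2 — Component impedances:
  Z1: Z = R = 97.7 Ω
  Z2: Z = 1/(jωC) = -j/(ω·C) = 0 - j33.86 Ω
  Z3: Z = jωL = j·6.283e+04·0.00101 = 0 + j63.46 Ω
Step 3 — With the output port shorted to ground, the output series arm Z2 runs from the junction to ground; the shunt arm Z3 also runs from the junction to ground. They appear in parallel: Z3 || Z2 = 0 - j72.61 Ω.
Step 4 — Series with input arm Z1: Z_in = Z1 + (Z3 || Z2) = 97.7 - j72.61 Ω = 121.7∠-36.6° Ω.

Z = 97.7 - j72.61 Ω = 121.7∠-36.6° Ω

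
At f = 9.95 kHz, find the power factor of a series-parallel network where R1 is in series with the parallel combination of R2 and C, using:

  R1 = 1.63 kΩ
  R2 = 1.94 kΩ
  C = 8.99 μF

Step 1 — Angular frequency: ω = 2π·f = 2π·9950 = 6.252e+04 rad/s.
Step 2 — Component impedances:
  R1: Z = R = 1630 Ω
  R2: Z = R = 1940 Ω
  C: Z = 1/(jωC) = -j/(ω·C) = 0 - j1.779 Ω
Step 3 — Parallel branch: R2 || C = 1/(1/R2 + 1/C) = 0.001632 - j1.779 Ω.
Step 4 — Series with R1: Z_total = R1 + (R2 || C) = 1630 - j1.779 Ω = 1630∠-0.1° Ω.
Step 5 — Power factor: PF = cos(φ) = Re(Z)/|Z| = 1630/1630 = 1.
Step 6 — Type: Im(Z) = -1.779 ⇒ leading (phase φ = -0.1°).

PF = 1 (leading, φ = -0.1°)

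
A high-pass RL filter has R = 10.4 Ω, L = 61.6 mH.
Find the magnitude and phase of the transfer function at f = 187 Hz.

Step 1 — Angular frequency: ω = 2π·187 = 1175 rad/s.
Step 2 — Transfer function: H(jω) = jωL/(R + jωL).
Step 3 — Numerator jωL = j·72.38; denominator R + jωL = 10.4 + j72.38.
Step 4 — H = 0.9798 + j0.1408.
Step 5 — Magnitude: |H| = 0.9898 (-0.1 dB); phase: φ = 8.2°.

|H| = 0.9898 (-0.1 dB), φ = 8.2°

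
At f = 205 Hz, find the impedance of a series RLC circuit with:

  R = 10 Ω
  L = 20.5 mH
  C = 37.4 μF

Step 1 — Angular frequency: ω = 2π·f = 2π·205 = 1288 rad/s.
Step 2 — Component impedances:
  R: Z = R = 10 Ω
  L: Z = jωL = j·1288·0.0205 = 0 + j26.41 Ω
  C: Z = 1/(jωC) = -j/(ω·C) = 0 - j20.76 Ω
Step 3 — Series combination: Z_total = R + L + C = 10 + j5.647 Ω = 11.48∠29.5° Ω.

Z = 10 + j5.647 Ω = 11.48∠29.5° Ω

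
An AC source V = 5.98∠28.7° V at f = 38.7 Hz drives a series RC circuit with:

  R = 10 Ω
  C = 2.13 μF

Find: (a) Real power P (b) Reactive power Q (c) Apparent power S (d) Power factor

Step 1 — Angular frequency: ω = 2π·f = 2π·38.7 = 243.2 rad/s.
Step 2 — Component impedances:
  R: Z = R = 10 Ω
  C: Z = 1/(jωC) = -j/(ω·C) = 0 - j1931 Ω
Step 3 — Series combination: Z_total = R + C = 10 - j1931 Ω = 1931∠-89.7° Ω.
Step 4 — Source phasor: V = 5.98∠28.7° V = 5.245 + j2.872 V.
Step 5 — Current: I = V / Z = -0.001473 + j0.002724 A = 0.003097∠118.4° A.
Step 6 — Complex power: S = V·I* = 9.592e-05 - j0.01852 VA.
Step 7 — Real power: P = Re(S) = 9.592e-05 W.
Step 8 — Reactive power: Q = Im(S) = -0.01852 VAR.
Step 9 — Apparent power: |S| = 0.01852 VA.
Step 10 — Power factor: PF = P/|S| = 0.005179 (leading).

(a) P = 9.592e-05 W  (b) Q = -0.01852 VAR  (c) S = 0.01852 VA  (d) PF = 0.005179 (leading)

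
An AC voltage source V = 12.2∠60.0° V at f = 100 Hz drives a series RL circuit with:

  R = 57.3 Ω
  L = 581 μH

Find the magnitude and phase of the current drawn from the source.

Step 1 — Angular frequency: ω = 2π·f = 2π·100 = 628.3 rad/s.
Step 2 — Component impedances:
  R: Z = R = 57.3 Ω
  L: Z = jωL = j·628.3·0.000581 = 0 + j0.3651 Ω
Step 3 — Series combination: Z_total = R + L = 57.3 + j0.3651 Ω = 57.3∠0.4° Ω.
Step 4 — Source phasor: V = 12.2∠60.0° V = 6.1 + j10.57 V.
Step 5 — Ohm's law: I = V / Z_total = (6.1 + j10.57) / (57.3 + j0.3651) = 0.1076 + j0.1837 A.
Step 6 — Convert to polar: |I| = 0.2129 A, ∠I = 59.6°.

I = 0.2129∠59.6° A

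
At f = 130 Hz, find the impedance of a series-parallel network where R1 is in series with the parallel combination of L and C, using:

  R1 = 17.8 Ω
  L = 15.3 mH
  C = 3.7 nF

Step 1 — Angular frequency: ω = 2π·f = 2π·130 = 816.8 rad/s.
Step 2 — Component impedances:
  R1: Z = R = 17.8 Ω
  L: Z = jωL = j·816.8·0.0153 = 0 + j12.5 Ω
  C: Z = 1/(jωC) = -j/(ω·C) = 0 - j3.309e+05 Ω
Step 3 — Parallel branch: L || C = 1/(1/L + 1/C) = 0 + j12.5 Ω.
Step 4 — Series with R1: Z_total = R1 + (L || C) = 17.8 + j12.5 Ω = 21.75∠35.1° Ω.

Z = 17.8 + j12.5 Ω = 21.75∠35.1° Ω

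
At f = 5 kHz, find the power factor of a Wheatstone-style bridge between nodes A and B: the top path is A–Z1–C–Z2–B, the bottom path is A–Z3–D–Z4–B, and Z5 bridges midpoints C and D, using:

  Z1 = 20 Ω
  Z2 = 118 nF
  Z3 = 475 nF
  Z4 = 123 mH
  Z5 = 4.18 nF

Step 1 — Angular frequency: ω = 2π·f = 2π·5000 = 3.142e+04 rad/s.
Step 2 — Component impedances:
  Z1: Z = R = 20 Ω
  Z2: Z = 1/(jωC) = -j/(ω·C) = 0 - j269.8 Ω
  Z3: Z = 1/(jωC) = -j/(ω·C) = 0 - j67.01 Ω
  Z4: Z = jωL = j·3.142e+04·0.123 = 0 + j3864 Ω
  Z5: Z = 1/(jωC) = -j/(ω·C) = 0 - j7615 Ω
Step 3 — Bridge requires nodal analysis (the Z5 bridge couples midpoints C and D, so the two paths cannot be reduced to a simple series/parallel combination). Setting node B to ground and injecting 1 A at node A, the 3-node admittance system at A, C, D solves to V_A = Z_AB = 23.15 - j290.3 Ω = 291.2∠-85.4° Ω.
Step 4 — Power factor: PF = cos(φ) = Re(Z)/|Z| = 23.146/291.23 = 0.07948.
Step 5 — Type: Im(Z) = -290.3 ⇒ leading (phase φ = -85.4°).

PF = 0.07948 (leading, φ = -85.4°)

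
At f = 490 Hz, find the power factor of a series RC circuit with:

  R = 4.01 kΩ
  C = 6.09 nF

Step 1 — Angular frequency: ω = 2π·f = 2π·490 = 3079 rad/s.
Step 2 — Component impedances:
  R: Z = R = 4010 Ω
  C: Z = 1/(jωC) = -j/(ω·C) = 0 - j5.333e+04 Ω
Step 3 — Series combination: Z_total = R + C = 4010 - j5.333e+04 Ω = 5.348e+04∠-85.7° Ω.
Step 4 — Power factor: PF = cos(φ) = Re(Z)/|Z| = 4010/53485 = 0.07497.
Step 5 — Type: Im(Z) = -5.333e+04 ⇒ leading (phase φ = -85.7°).

PF = 0.07497 (leading, φ = -85.7°)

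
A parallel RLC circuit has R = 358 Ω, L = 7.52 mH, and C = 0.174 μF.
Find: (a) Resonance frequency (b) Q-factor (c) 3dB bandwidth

Step 1 — Resonance: ω₀ = 1/√(LC) = 1/√(0.00752·1.74e-07) = 2.764e+04 rad/s.
Step 2 — f₀ = ω₀/(2π) = 4400 Hz.
Step 3 — Parallel Q: Q = R/(ω₀L) = 358/(2.764e+04·0.00752) = 1.722.
Step 4 — Bandwidth: Δω = ω₀/Q = 1.605e+04 rad/s; BW = Δω/(2π) = 2555 Hz.

(a) f₀ = 4400 Hz  (b) Q = 1.722  (c) BW = 2555 Hz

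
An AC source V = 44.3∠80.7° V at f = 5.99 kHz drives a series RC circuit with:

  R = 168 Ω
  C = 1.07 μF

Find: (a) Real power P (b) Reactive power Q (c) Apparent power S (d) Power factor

Step 1 — Angular frequency: ω = 2π·f = 2π·5990 = 3.764e+04 rad/s.
Step 2 — Component impedances:
  R: Z = R = 168 Ω
  C: Z = 1/(jωC) = -j/(ω·C) = 0 - j24.83 Ω
Step 3 — Series combination: Z_total = R + C = 168 - j24.83 Ω = 169.8∠-8.4° Ω.
Step 4 — Source phasor: V = 44.3∠80.7° V = 7.159 + j43.72 V.
Step 5 — Current: I = V / Z = 0.004061 + j0.2608 A = 0.2609∠89.1° A.
Step 6 — Complex power: S = V·I* = 11.43 - j1.69 VA.
Step 7 — Real power: P = Re(S) = 11.43 W.
Step 8 — Reactive power: Q = Im(S) = -1.69 VAR.
Step 9 — Apparent power: |S| = 11.56 VA.
Step 10 — Power factor: PF = P/|S| = 0.9893 (leading).

(a) P = 11.43 W  (b) Q = -1.69 VAR  (c) S = 11.56 VA  (d) PF = 0.9893 (leading)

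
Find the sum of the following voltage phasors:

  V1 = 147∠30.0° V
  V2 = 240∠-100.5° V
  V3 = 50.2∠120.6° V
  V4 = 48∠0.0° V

Step 1 — Convert each phasor to rectangular form:
  V1 = 147·(cos(30.0°) + j·sin(30.0°)) = 127.3 + j73.5 V
  V2 = 240·(cos(-100.5°) + j·sin(-100.5°)) = -43.74 - j236 V
  V3 = 50.2·(cos(120.6°) + j·sin(120.6°)) = -25.55 + j43.21 V
  V4 = 48·(cos(0.0°) + j·sin(0.0°)) = 48 V
Step 2 — Sum components: V_total = 106 - j119.3 V.
Step 3 — Convert to polar: |V_total| = 159.6 V, ∠V_total = -48.4°.

V_total = 159.6∠-48.4° V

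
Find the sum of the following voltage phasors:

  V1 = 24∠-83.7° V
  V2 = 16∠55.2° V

Step 1 — Convert each phasor to rectangular form:
  V1 = 24·(cos(-83.7°) + j·sin(-83.7°)) = 2.634 - j23.86 V
  V2 = 16·(cos(55.2°) + j·sin(55.2°)) = 9.131 + j13.14 V
Step 2 — Sum components: V_total = 11.77 - j10.72 V.
Step 3 — Convert to polar: |V_total| = 15.91 V, ∠V_total = -42.3°.

V_total = 15.91∠-42.3° V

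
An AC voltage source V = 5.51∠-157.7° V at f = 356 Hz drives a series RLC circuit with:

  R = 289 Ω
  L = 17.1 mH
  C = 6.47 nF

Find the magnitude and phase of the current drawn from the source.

Step 1 — Angular frequency: ω = 2π·f = 2π·356 = 2237 rad/s.
Step 2 — Component impedances:
  R: Z = R = 289 Ω
  L: Z = jωL = j·2237·0.0171 = 0 + j38.25 Ω
  C: Z = 1/(jωC) = -j/(ω·C) = 0 - j6.91e+04 Ω
Step 3 — Series combination: Z_total = R + L + C = 289 - j6.906e+04 Ω = 6.906e+04∠-89.8° Ω.
Step 4 — Source phasor: V = 5.51∠-157.7° V = -5.098 - j2.091 V.
Step 5 — Ohm's law: I = V / Z_total = (-5.098 - j2.091) / (289 - j6.906e+04) = 2.997e-05 - j7.394e-05 A.
Step 6 — Convert to polar: |I| = 7.979e-05 A, ∠I = -67.9°.

I = 7.979e-05∠-67.9° A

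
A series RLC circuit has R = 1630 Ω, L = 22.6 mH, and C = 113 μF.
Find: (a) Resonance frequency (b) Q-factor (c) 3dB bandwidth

Step 1 — Resonance: ω₀ = 1/√(LC) = 1/√(0.0226·0.000113) = 625.8 rad/s.
Step 2 — f₀ = ω₀/(2π) = 99.59 Hz.
Step 3 — Series Q: Q = ω₀L/R = 625.8·0.0226/1630 = 0.008676.
Step 4 — Bandwidth: Δω = ω₀/Q = 7.212e+04 rad/s; BW = Δω/(2π) = 1.148e+04 Hz.

(a) f₀ = 99.59 Hz  (b) Q = 0.008676  (c) BW = 1.148e+04 Hz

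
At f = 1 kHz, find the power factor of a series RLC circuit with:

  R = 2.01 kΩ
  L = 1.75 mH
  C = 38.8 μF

Step 1 — Angular frequency: ω = 2π·f = 2π·1000 = 6283 rad/s.
Step 2 — Component impedances:
  R: Z = R = 2010 Ω
  L: Z = jωL = j·6283·0.00175 = 0 + j11 Ω
  C: Z = 1/(jωC) = -j/(ω·C) = 0 - j4.102 Ω
Step 3 — Series combination: Z_total = R + L + C = 2010 + j6.894 Ω = 2010∠0.2° Ω.
Step 4 — Power factor: PF = cos(φ) = Re(Z)/|Z| = 2010/2010 = 1.
Step 5 — Type: Im(Z) = 6.894 ⇒ lagging (phase φ = 0.2°).

PF = 1 (lagging, φ = 0.2°)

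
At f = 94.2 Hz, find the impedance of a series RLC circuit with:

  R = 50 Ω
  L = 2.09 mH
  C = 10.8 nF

Step 1 — Angular frequency: ω = 2π·f = 2π·94.2 = 591.9 rad/s.
Step 2 — Component impedances:
  R: Z = R = 50 Ω
  L: Z = jωL = j·591.9·0.00209 = 0 + j1.237 Ω
  C: Z = 1/(jωC) = -j/(ω·C) = 0 - j1.564e+05 Ω
Step 3 — Series combination: Z_total = R + L + C = 50 - j1.564e+05 Ω = 1.564e+05∠-90.0° Ω.

Z = 50 - j1.564e+05 Ω = 1.564e+05∠-90.0° Ω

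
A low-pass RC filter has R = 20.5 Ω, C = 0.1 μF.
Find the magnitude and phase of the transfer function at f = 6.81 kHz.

Step 1 — Angular frequency: ω = 2π·6810 = 4.279e+04 rad/s.
Step 2 — Transfer function: H(jω) = 1/(1 + jωRC).
Step 3 — Denominator: 1 + jωRC = 1 + j·4.279e+04·20.5·1e-07 = 1 + j0.08772.
Step 4 — H = 0.9924 - j0.08705.
Step 5 — Magnitude: |H| = 0.9962 (-0.0 dB); phase: φ = -5.0°.

|H| = 0.9962 (-0.0 dB), φ = -5.0°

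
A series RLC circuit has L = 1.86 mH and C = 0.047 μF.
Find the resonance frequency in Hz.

Step 1 — Resonance condition Im(Z)=0 gives ω₀ = 1/√(LC).
Step 2 — ω₀ = 1/√(0.00186·4.7e-08) = 1.07e+05 rad/s.
Step 3 — f₀ = ω₀/(2π) = 1.702e+04 Hz.

f₀ = 1.702e+04 Hz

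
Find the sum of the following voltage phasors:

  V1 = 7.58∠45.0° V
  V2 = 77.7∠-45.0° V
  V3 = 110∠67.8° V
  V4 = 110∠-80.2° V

Step 1 — Convert each phasor to rectangular form:
  V1 = 7.58·(cos(45.0°) + j·sin(45.0°)) = 5.36 + j5.36 V
  V2 = 77.7·(cos(-45.0°) + j·sin(-45.0°)) = 54.94 - j54.94 V
  V3 = 110·(cos(67.8°) + j·sin(67.8°)) = 41.56 + j101.8 V
  V4 = 110·(cos(-80.2°) + j·sin(-80.2°)) = 18.72 - j108.4 V
Step 2 — Sum components: V_total = 120.6 - j56.13 V.
Step 3 — Convert to polar: |V_total| = 133 V, ∠V_total = -25.0°.

V_total = 133∠-25.0° V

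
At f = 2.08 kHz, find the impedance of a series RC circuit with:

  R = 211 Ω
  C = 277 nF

Step 1 — Angular frequency: ω = 2π·f = 2π·2080 = 1.307e+04 rad/s.
Step 2 — Component impedances:
  R: Z = R = 211 Ω
  C: Z = 1/(jωC) = -j/(ω·C) = 0 - j276.2 Ω
Step 3 — Series combination: Z_total = R + C = 211 - j276.2 Ω = 347.6∠-52.6° Ω.

Z = 211 - j276.2 Ω = 347.6∠-52.6° Ω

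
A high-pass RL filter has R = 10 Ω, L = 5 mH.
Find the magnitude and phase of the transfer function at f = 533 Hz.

Step 1 — Angular frequency: ω = 2π·533 = 3349 rad/s.
Step 2 — Transfer function: H(jω) = jωL/(R + jωL).
Step 3 — Numerator jωL = j·16.74; denominator R + jωL = 10 + j16.74.
Step 4 — H = 0.7371 + j0.4402.
Step 5 — Magnitude: |H| = 0.8586 (-1.3 dB); phase: φ = 30.8°.

|H| = 0.8586 (-1.3 dB), φ = 30.8°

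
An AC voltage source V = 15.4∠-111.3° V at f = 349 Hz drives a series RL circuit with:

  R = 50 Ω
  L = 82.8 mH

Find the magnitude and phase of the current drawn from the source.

Step 1 — Angular frequency: ω = 2π·f = 2π·349 = 2193 rad/s.
Step 2 — Component impedances:
  R: Z = R = 50 Ω
  L: Z = jωL = j·2193·0.0828 = 0 + j181.6 Ω
Step 3 — Series combination: Z_total = R + L = 50 + j181.6 Ω = 188.3∠74.6° Ω.
Step 4 — Source phasor: V = 15.4∠-111.3° V = -5.594 - j14.35 V.
Step 5 — Ohm's law: I = V / Z_total = (-5.594 - j14.35) / (50 + j181.6) = -0.08134 + j0.008411 A.
Step 6 — Convert to polar: |I| = 0.08177 A, ∠I = 174.1°.

I = 0.08177∠174.1° A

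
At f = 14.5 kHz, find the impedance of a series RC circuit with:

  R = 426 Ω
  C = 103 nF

Step 1 — Angular frequency: ω = 2π·f = 2π·1.45e+04 = 9.111e+04 rad/s.
Step 2 — Component impedances:
  R: Z = R = 426 Ω
  C: Z = 1/(jωC) = -j/(ω·C) = 0 - j106.6 Ω
Step 3 — Series combination: Z_total = R + C = 426 - j106.6 Ω = 439.1∠-14.0° Ω.

Z = 426 - j106.6 Ω = 439.1∠-14.0° Ω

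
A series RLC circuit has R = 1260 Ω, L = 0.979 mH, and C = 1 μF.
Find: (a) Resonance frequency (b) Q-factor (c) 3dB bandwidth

Step 1 — Resonance: ω₀ = 1/√(LC) = 1/√(0.000979·1e-06) = 3.196e+04 rad/s.
Step 2 — f₀ = ω₀/(2π) = 5087 Hz.
Step 3 — Series Q: Q = ω₀L/R = 3.196e+04·0.000979/1260 = 0.02483.
Step 4 — Bandwidth: Δω = ω₀/Q = 1.287e+06 rad/s; BW = Δω/(2π) = 2.048e+05 Hz.

(a) f₀ = 5087 Hz  (b) Q = 0.02483  (c) BW = 2.048e+05 Hz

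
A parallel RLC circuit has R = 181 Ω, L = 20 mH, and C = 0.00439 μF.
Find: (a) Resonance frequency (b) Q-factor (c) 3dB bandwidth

Step 1 — Resonance: ω₀ = 1/√(LC) = 1/√(0.02·4.39e-09) = 1.067e+05 rad/s.
Step 2 — f₀ = ω₀/(2π) = 1.699e+04 Hz.
Step 3 — Parallel Q: Q = R/(ω₀L) = 181/(1.067e+05·0.02) = 0.0848.
Step 4 — Bandwidth: Δω = ω₀/Q = 1.259e+06 rad/s; BW = Δω/(2π) = 2.003e+05 Hz.

(a) f₀ = 1.699e+04 Hz  (b) Q = 0.0848  (c) BW = 2.003e+05 Hz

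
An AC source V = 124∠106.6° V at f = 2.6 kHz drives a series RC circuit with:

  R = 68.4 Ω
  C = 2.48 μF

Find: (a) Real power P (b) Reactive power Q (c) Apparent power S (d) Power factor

Step 1 — Angular frequency: ω = 2π·f = 2π·2600 = 1.634e+04 rad/s.
Step 2 — Component impedances:
  R: Z = R = 68.4 Ω
  C: Z = 1/(jωC) = -j/(ω·C) = 0 - j24.68 Ω
Step 3 — Series combination: Z_total = R + C = 68.4 - j24.68 Ω = 72.72∠-19.8° Ω.
Step 4 — Source phasor: V = 124∠106.6° V = -35.43 + j118.8 V.
Step 5 — Current: I = V / Z = -1.013 + j1.372 A = 1.705∠126.4° A.
Step 6 — Complex power: S = V·I* = 198.9 - j71.77 VA.
Step 7 — Real power: P = Re(S) = 198.9 W.
Step 8 — Reactive power: Q = Im(S) = -71.77 VAR.
Step 9 — Apparent power: |S| = 211.4 VA.
Step 10 — Power factor: PF = P/|S| = 0.9406 (leading).

(a) P = 198.9 W  (b) Q = -71.77 VAR  (c) S = 211.4 VA  (d) PF = 0.9406 (leading)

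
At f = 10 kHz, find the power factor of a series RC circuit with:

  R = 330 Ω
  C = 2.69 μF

Step 1 — Angular frequency: ω = 2π·f = 2π·1e+04 = 6.283e+04 rad/s.
Step 2 — Component impedances:
  R: Z = R = 330 Ω
  C: Z = 1/(jωC) = -j/(ω·C) = 0 - j5.917 Ω
Step 3 — Series combination: Z_total = R + C = 330 - j5.917 Ω = 330.1∠-1.0° Ω.
Step 4 — Power factor: PF = cos(φ) = Re(Z)/|Z| = 330/330.05 = 0.9998.
Step 5 — Type: Im(Z) = -5.917 ⇒ leading (phase φ = -1.0°).

PF = 0.9998 (leading, φ = -1.0°)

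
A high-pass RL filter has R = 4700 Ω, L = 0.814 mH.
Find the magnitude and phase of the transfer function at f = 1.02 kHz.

Step 1 — Angular frequency: ω = 2π·1020 = 6409 rad/s.
Step 2 — Transfer function: H(jω) = jωL/(R + jωL).
Step 3 — Numerator jωL = j·5.217; denominator R + jωL = 4700 + j5.217.
Step 4 — H = 1.232e-06 + j0.00111.
Step 5 — Magnitude: |H| = 0.00111 (-59.1 dB); phase: φ = 89.9°.

|H| = 0.00111 (-59.1 dB), φ = 89.9°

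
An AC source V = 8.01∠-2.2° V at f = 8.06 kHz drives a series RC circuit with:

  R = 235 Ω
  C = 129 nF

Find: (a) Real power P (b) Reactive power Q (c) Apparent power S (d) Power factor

Step 1 — Angular frequency: ω = 2π·f = 2π·8060 = 5.064e+04 rad/s.
Step 2 — Component impedances:
  R: Z = R = 235 Ω
  C: Z = 1/(jωC) = -j/(ω·C) = 0 - j153.1 Ω
Step 3 — Series combination: Z_total = R + C = 235 - j153.1 Ω = 280.5∠-33.1° Ω.
Step 4 — Source phasor: V = 8.01∠-2.2° V = 8.004 - j0.3075 V.
Step 5 — Current: I = V / Z = 0.02451 + j0.01466 A = 0.02856∠30.9° A.
Step 6 — Complex power: S = V·I* = 0.1917 - j0.1249 VA.
Step 7 — Real power: P = Re(S) = 0.1917 W.
Step 8 — Reactive power: Q = Im(S) = -0.1249 VAR.
Step 9 — Apparent power: |S| = 0.2288 VA.
Step 10 — Power factor: PF = P/|S| = 0.8379 (leading).

(a) P = 0.1917 W  (b) Q = -0.1249 VAR  (c) S = 0.2288 VA  (d) PF = 0.8379 (leading)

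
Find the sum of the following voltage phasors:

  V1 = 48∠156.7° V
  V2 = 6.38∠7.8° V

Step 1 — Convert each phasor to rectangular form:
  V1 = 48·(cos(156.7°) + j·sin(156.7°)) = -44.09 + j18.99 V
  V2 = 6.38·(cos(7.8°) + j·sin(7.8°)) = 6.321 + j0.8659 V
Step 2 — Sum components: V_total = -37.76 + j19.85 V.
Step 3 — Convert to polar: |V_total| = 42.66 V, ∠V_total = 152.3°.

V_total = 42.66∠152.3° V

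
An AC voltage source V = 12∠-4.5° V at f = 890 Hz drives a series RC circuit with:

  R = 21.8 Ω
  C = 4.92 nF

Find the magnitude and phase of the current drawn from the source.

Step 1 — Angular frequency: ω = 2π·f = 2π·890 = 5592 rad/s.
Step 2 — Component impedances:
  R: Z = R = 21.8 Ω
  C: Z = 1/(jωC) = -j/(ω·C) = 0 - j3.635e+04 Ω
Step 3 — Series combination: Z_total = R + C = 21.8 - j3.635e+04 Ω = 3.635e+04∠-90.0° Ω.
Step 4 — Source phasor: V = 12∠-4.5° V = 11.96 - j0.9415 V.
Step 5 — Ohm's law: I = V / Z_total = (11.96 - j0.9415) / (21.8 - j3.635e+04) = 2.61e-05 + j0.0003291 A.
Step 6 — Convert to polar: |I| = 0.0003302 A, ∠I = 85.5°.

I = 0.0003302∠85.5° A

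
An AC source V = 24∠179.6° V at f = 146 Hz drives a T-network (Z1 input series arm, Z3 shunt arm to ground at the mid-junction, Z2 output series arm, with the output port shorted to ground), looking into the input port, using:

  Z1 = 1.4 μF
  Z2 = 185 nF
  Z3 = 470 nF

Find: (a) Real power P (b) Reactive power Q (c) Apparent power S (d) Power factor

Step 1 — Angular frequency: ω = 2π·f = 2π·146 = 917.3 rad/s.
Step 2 — Component impedances:
  Z1: Z = 1/(jωC) = -j/(ω·C) = 0 - j778.6 Ω
  Z2: Z = 1/(jωC) = -j/(ω·C) = 0 - j5892 Ω
  Z3: Z = 1/(jωC) = -j/(ω·C) = 0 - j2319 Ω
Step 3 — With the output port shorted to ground, the output series arm Z2 runs from the junction to ground; the shunt arm Z3 also runs from the junction to ground. They appear in parallel: Z3 || Z2 = 0 - j1664 Ω.
Step 4 — Series with input arm Z1: Z_in = Z1 + (Z3 || Z2) = 0 - j2443 Ω = 2443∠-90.0° Ω.
Step 5 — Source phasor: V = 24∠179.6° V = -24 + j0.1676 V.
Step 6 — Current: I = V / Z = -6.859e-05 - j0.009824 A = 0.009824∠-90.4° A.
Step 7 — Complex power: S = V·I* = 0 - j0.2358 VA.
Step 8 — Real power: P = Re(S) = 0 W.
Step 9 — Reactive power: Q = Im(S) = -0.2358 VAR.
Step 10 — Apparent power: |S| = 0.2358 VA.
Step 11 — Power factor: PF = P/|S| = 0 (leading).

(a) P = 0 W  (b) Q = -0.2358 VAR  (c) S = 0.2358 VA  (d) PF = 0 (leading)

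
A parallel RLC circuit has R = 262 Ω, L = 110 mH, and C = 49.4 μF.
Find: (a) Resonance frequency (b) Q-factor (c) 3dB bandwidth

Step 1 — Resonance: ω₀ = 1/√(LC) = 1/√(0.11·4.94e-05) = 429 rad/s.
Step 2 — f₀ = ω₀/(2π) = 68.27 Hz.
Step 3 — Parallel Q: Q = R/(ω₀L) = 262/(429·0.11) = 5.552.
Step 4 — Bandwidth: Δω = ω₀/Q = 77.26 rad/s; BW = Δω/(2π) = 12.3 Hz.

(a) f₀ = 68.27 Hz  (b) Q = 5.552  (c) BW = 12.3 Hz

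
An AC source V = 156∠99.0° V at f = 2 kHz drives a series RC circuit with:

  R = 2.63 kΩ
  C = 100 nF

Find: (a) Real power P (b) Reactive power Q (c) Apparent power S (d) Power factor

Step 1 — Angular frequency: ω = 2π·f = 2π·2000 = 1.257e+04 rad/s.
Step 2 — Component impedances:
  R: Z = R = 2630 Ω
  C: Z = 1/(jωC) = -j/(ω·C) = 0 - j795.8 Ω
Step 3 — Series combination: Z_total = R + C = 2630 - j795.8 Ω = 2748∠-16.8° Ω.
Step 4 — Source phasor: V = 156∠99.0° V = -24.4 + j154.1 V.
Step 5 — Current: I = V / Z = -0.02474 + j0.0511 A = 0.05677∠115.8° A.
Step 6 — Complex power: S = V·I* = 8.477 - j2.565 VA.
Step 7 — Real power: P = Re(S) = 8.477 W.
Step 8 — Reactive power: Q = Im(S) = -2.565 VAR.
Step 9 — Apparent power: |S| = 8.857 VA.
Step 10 — Power factor: PF = P/|S| = 0.9571 (leading).

(a) P = 8.477 W  (b) Q = -2.565 VAR  (c) S = 8.857 VA  (d) PF = 0.9571 (leading)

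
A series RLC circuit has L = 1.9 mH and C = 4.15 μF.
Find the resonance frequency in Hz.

Step 1 — Resonance condition Im(Z)=0 gives ω₀ = 1/√(LC).
Step 2 — ω₀ = 1/√(0.0019·4.15e-06) = 1.126e+04 rad/s.
Step 3 — f₀ = ω₀/(2π) = 1792 Hz.

f₀ = 1792 Hz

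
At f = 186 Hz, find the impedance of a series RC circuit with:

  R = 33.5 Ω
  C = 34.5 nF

Step 1 — Angular frequency: ω = 2π·f = 2π·186 = 1169 rad/s.
Step 2 — Component impedances:
  R: Z = R = 33.5 Ω
  C: Z = 1/(jωC) = -j/(ω·C) = 0 - j2.48e+04 Ω
Step 3 — Series combination: Z_total = R + C = 33.5 - j2.48e+04 Ω = 2.48e+04∠-89.9° Ω.

Z = 33.5 - j2.48e+04 Ω = 2.48e+04∠-89.9° Ω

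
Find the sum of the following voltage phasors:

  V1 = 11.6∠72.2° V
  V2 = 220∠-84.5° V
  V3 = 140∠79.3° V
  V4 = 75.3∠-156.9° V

Step 1 — Convert each phasor to rectangular form:
  V1 = 11.6·(cos(72.2°) + j·sin(72.2°)) = 3.546 + j11.04 V
  V2 = 220·(cos(-84.5°) + j·sin(-84.5°)) = 21.09 - j219 V
  V3 = 140·(cos(79.3°) + j·sin(79.3°)) = 25.99 + j137.6 V
  V4 = 75.3·(cos(-156.9°) + j·sin(-156.9°)) = -69.26 - j29.54 V
Step 2 — Sum components: V_total = -18.64 - j99.92 V.
Step 3 — Convert to polar: |V_total| = 101.6 V, ∠V_total = -100.6°.

V_total = 101.6∠-100.6° V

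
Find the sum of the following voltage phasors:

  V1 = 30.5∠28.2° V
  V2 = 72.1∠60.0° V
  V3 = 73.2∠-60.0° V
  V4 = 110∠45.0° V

Step 1 — Convert each phasor to rectangular form:
  V1 = 30.5·(cos(28.2°) + j·sin(28.2°)) = 26.88 + j14.41 V
  V2 = 72.1·(cos(60.0°) + j·sin(60.0°)) = 36.05 + j62.44 V
  V3 = 73.2·(cos(-60.0°) + j·sin(-60.0°)) = 36.6 - j63.39 V
  V4 = 110·(cos(45.0°) + j·sin(45.0°)) = 77.78 + j77.78 V
Step 2 — Sum components: V_total = 177.3 + j91.24 V.
Step 3 — Convert to polar: |V_total| = 199.4 V, ∠V_total = 27.2°.

V_total = 199.4∠27.2° V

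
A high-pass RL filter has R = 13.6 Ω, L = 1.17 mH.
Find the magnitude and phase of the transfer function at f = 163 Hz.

Step 1 — Angular frequency: ω = 2π·163 = 1024 rad/s.
Step 2 — Transfer function: H(jω) = jωL/(R + jωL).
Step 3 — Numerator jωL = j·1.198; denominator R + jωL = 13.6 + j1.198.
Step 4 — H = 0.007703 + j0.08743.
Step 5 — Magnitude: |H| = 0.08777 (-21.1 dB); phase: φ = 85.0°.

|H| = 0.08777 (-21.1 dB), φ = 85.0°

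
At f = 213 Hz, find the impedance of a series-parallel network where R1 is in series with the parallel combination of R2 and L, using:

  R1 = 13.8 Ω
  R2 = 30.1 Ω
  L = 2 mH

Step 1 — Angular frequency: ω = 2π·f = 2π·213 = 1338 rad/s.
Step 2 — Component impedances:
  R1: Z = R = 13.8 Ω
  R2: Z = R = 30.1 Ω
  L: Z = jωL = j·1338·0.002 = 0 + j2.677 Ω
Step 3 — Parallel branch: R2 || L = 1/(1/R2 + 1/L) = 0.2362 + j2.656 Ω.
Step 4 — Series with R1: Z_total = R1 + (R2 || L) = 14.04 + j2.656 Ω = 14.29∠10.7° Ω.

Z = 14.04 + j2.656 Ω = 14.29∠10.7° Ω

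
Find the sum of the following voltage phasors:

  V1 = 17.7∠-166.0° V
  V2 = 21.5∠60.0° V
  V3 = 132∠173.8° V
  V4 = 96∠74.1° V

Step 1 — Convert each phasor to rectangular form:
  V1 = 17.7·(cos(-166.0°) + j·sin(-166.0°)) = -17.17 - j4.282 V
  V2 = 21.5·(cos(60.0°) + j·sin(60.0°)) = 10.75 + j18.62 V
  V3 = 132·(cos(173.8°) + j·sin(173.8°)) = -131.2 + j14.26 V
  V4 = 96·(cos(74.1°) + j·sin(74.1°)) = 26.3 + j92.33 V
Step 2 — Sum components: V_total = -111.4 + j120.9 V.
Step 3 — Convert to polar: |V_total| = 164.4 V, ∠V_total = 132.6°.

V_total = 164.4∠132.6° V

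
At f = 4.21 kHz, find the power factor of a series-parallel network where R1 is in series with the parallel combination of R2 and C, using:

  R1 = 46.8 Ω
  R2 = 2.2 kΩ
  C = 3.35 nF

Step 1 — Angular frequency: ω = 2π·f = 2π·4210 = 2.645e+04 rad/s.
Step 2 — Component impedances:
  R1: Z = R = 46.8 Ω
  R2: Z = R = 2200 Ω
  C: Z = 1/(jωC) = -j/(ω·C) = 0 - j1.128e+04 Ω
Step 3 — Parallel branch: R2 || C = 1/(1/R2 + 1/C) = 2119 - j413.2 Ω.
Step 4 — Series with R1: Z_total = R1 + (R2 || C) = 2166 - j413.2 Ω = 2205∠-10.8° Ω.
Step 5 — Power factor: PF = cos(φ) = Re(Z)/|Z| = 2166/2205 = 0.9823.
Step 6 — Type: Im(Z) = -413.2 ⇒ leading (phase φ = -10.8°).

PF = 0.9823 (leading, φ = -10.8°)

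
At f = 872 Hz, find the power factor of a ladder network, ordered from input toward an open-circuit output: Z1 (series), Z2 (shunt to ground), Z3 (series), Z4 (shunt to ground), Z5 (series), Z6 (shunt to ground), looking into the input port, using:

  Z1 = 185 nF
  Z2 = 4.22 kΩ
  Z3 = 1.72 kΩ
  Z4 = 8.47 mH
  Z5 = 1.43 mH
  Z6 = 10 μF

Step 1 — Angular frequency: ω = 2π·f = 2π·872 = 5479 rad/s.
Step 2 — Component impedances:
  Z1: Z = 1/(jωC) = -j/(ω·C) = 0 - j986.6 Ω
  Z2: Z = R = 4220 Ω
  Z3: Z = R = 1720 Ω
  Z4: Z = jωL = j·5479·0.00847 = 0 + j46.41 Ω
  Z5: Z = jωL = j·5479·0.00143 = 0 + j7.835 Ω
  Z6: Z = 1/(jωC) = -j/(ω·C) = 0 - j18.25 Ω
Step 3 — Ladder network (open output): work backward from the far end, alternating series and parallel combinations. Z_in = 1222 - j993.4 Ω = 1575∠-39.1° Ω.
Step 4 — Power factor: PF = cos(φ) = Re(Z)/|Z| = 1222/1574.8 = 0.776.
Step 5 — Type: Im(Z) = -993.4 ⇒ leading (phase φ = -39.1°).

PF = 0.776 (leading, φ = -39.1°)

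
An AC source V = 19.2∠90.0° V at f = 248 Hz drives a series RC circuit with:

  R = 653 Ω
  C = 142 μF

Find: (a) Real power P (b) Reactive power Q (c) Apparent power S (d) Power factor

Step 1 — Angular frequency: ω = 2π·f = 2π·248 = 1558 rad/s.
Step 2 — Component impedances:
  R: Z = R = 653 Ω
  C: Z = 1/(jωC) = -j/(ω·C) = 0 - j4.519 Ω
Step 3 — Series combination: Z_total = R + C = 653 - j4.519 Ω = 653∠-0.4° Ω.
Step 4 — Source phasor: V = 19.2∠90.0° V = 0 + j19.2 V.
Step 5 — Current: I = V / Z = -0.0002035 + j0.0294 A = 0.0294∠90.4° A.
Step 6 — Complex power: S = V·I* = 0.5645 - j0.003907 VA.
Step 7 — Real power: P = Re(S) = 0.5645 W.
Step 8 — Reactive power: Q = Im(S) = -0.003907 VAR.
Step 9 — Apparent power: |S| = 0.5645 VA.
Step 10 — Power factor: PF = P/|S| = 1 (leading).

(a) P = 0.5645 W  (b) Q = -0.003907 VAR  (c) S = 0.5645 VA  (d) PF = 1 (leading)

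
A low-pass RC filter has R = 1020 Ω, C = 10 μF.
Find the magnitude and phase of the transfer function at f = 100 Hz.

Step 1 — Angular frequency: ω = 2π·100 = 628.3 rad/s.
Step 2 — Transfer function: H(jω) = 1/(1 + jωRC).
Step 3 — Denominator: 1 + jωRC = 1 + j·628.3·1020·1e-05 = 1 + j6.409.
Step 4 — H = 0.02377 - j0.1523.
Step 5 — Magnitude: |H| = 0.1542 (-16.2 dB); phase: φ = -81.1°.

|H| = 0.1542 (-16.2 dB), φ = -81.1°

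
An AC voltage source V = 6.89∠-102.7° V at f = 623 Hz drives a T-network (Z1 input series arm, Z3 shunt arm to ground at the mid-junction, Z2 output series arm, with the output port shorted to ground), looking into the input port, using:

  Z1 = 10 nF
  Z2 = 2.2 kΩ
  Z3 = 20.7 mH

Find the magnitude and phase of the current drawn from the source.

Step 1 — Angular frequency: ω = 2π·f = 2π·623 = 3914 rad/s.
Step 2 — Component impedances:
  Z1: Z = 1/(jωC) = -j/(ω·C) = 0 - j2.555e+04 Ω
  Z2: Z = R = 2200 Ω
  Z3: Z = jωL = j·3914·0.0207 = 0 + j81.03 Ω
Step 3 — With the output port shorted to ground, the output series arm Z2 runs from the junction to ground; the shunt arm Z3 also runs from the junction to ground. They appear in parallel: Z3 || Z2 = 2.98 + j80.92 Ω.
Step 4 — Series with input arm Z1: Z_in = Z1 + (Z3 || Z2) = 2.98 - j2.547e+04 Ω = 2.547e+04∠-90.0° Ω.
Step 5 — Source phasor: V = 6.89∠-102.7° V = -1.515 - j6.721 V.
Step 6 — Ohm's law: I = V / Z_total = (-1.515 - j6.721) / (2.98 - j2.547e+04) = 0.0002639 - j5.951e-05 A.
Step 7 — Convert to polar: |I| = 0.0002706 A, ∠I = -12.7°.

I = 0.0002706∠-12.7° A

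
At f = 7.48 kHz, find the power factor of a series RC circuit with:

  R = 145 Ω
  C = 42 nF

Step 1 — Angular frequency: ω = 2π·f = 2π·7480 = 4.7e+04 rad/s.
Step 2 — Component impedances:
  R: Z = R = 145 Ω
  C: Z = 1/(jωC) = -j/(ω·C) = 0 - j506.6 Ω
Step 3 — Series combination: Z_total = R + C = 145 - j506.6 Ω = 526.9∠-74.0° Ω.
Step 4 — Power factor: PF = cos(φ) = Re(Z)/|Z| = 145/526.9 = 0.2752.
Step 5 — Type: Im(Z) = -506.6 ⇒ leading (phase φ = -74.0°).

PF = 0.2752 (leading, φ = -74.0°)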